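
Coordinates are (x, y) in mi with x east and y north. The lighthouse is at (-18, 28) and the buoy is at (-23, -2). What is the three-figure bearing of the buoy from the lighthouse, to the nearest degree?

189°

Δeast = -23 − -18 = -5.00; Δnorth = -2 − 28 = -30.00.
Bearing = atan2(Δeast, Δnorth) mod 360° = 189.46° ≈ 189°.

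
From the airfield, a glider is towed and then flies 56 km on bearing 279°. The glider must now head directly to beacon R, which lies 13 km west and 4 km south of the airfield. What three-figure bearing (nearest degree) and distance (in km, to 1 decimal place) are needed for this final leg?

Leg 1 (279°, 56 km): east 56 sin 279° = -55.31, north 56 cos 279° = 8.76
Current position: (-55.31, 8.76). Target: (-13, -4). Remaining: Δeast = 42.31, Δnorth = -12.76.
Bearing = atan2(42.31, -12.76) mod 360° = 106.78°; distance = √((42.31)² + (-12.76)²) = 44.193 km.

107°, 44.2 km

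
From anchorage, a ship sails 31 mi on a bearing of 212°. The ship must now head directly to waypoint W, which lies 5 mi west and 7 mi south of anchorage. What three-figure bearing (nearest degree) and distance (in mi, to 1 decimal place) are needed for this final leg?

031°, 22.4 mi

Leg 1 (212°, 31 mi): east 31 sin 212° = -16.43, north 31 cos 212° = -26.29
Current position: (-16.43, -26.29). Target: (-5, -7). Remaining: Δeast = 11.43, Δnorth = 19.29.
Bearing = atan2(11.43, 19.29) mod 360° = 30.64°; distance = √((11.43)² + (19.29)²) = 22.420 mi.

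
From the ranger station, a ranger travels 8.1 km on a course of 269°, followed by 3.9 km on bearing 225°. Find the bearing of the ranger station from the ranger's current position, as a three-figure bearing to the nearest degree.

Leg 1 (269°, 8.1 km): east 8.1 sin 269° = -8.10, north 8.1 cos 269° = -0.14
Leg 2 (225°, 3.9 km): east 3.9 sin 225° = -2.76, north 3.9 cos 225° = -2.76
Net displacement: -10.86 east, -2.90 north. Direction back to start is (10.86, 2.90): bearing = atan2(10.86, 2.90) mod 360° = 75.05° ≈ 075°.

075°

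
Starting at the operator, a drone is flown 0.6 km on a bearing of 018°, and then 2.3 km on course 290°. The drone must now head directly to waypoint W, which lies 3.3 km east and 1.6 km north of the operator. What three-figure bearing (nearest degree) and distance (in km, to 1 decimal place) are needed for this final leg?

087°, 5.3 km

Leg 1 (018°, 0.6 km): east 0.6 sin 18° = 0.19, north 0.6 cos 18° = 0.57
Leg 2 (290°, 2.3 km): east 2.3 sin 290° = -2.16, north 2.3 cos 290° = 0.79
Current position: (-1.98, 1.36). Target: (3.3, 1.6). Remaining: Δeast = 5.28, Δnorth = 0.24.
Bearing = atan2(5.28, 0.24) mod 360° = 87.37°; distance = √((5.28)² + (0.24)²) = 5.281 km.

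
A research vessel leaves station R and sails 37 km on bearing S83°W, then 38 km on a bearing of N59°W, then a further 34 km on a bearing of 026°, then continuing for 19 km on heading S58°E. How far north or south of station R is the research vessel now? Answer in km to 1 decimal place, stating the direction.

Leg 1 (S83°W, 37 km): east 37 sin 263° = -36.72, north 37 cos 263° = -4.51
Leg 2 (N59°W, 38 km): east 38 sin 301° = -32.57, north 38 cos 301° = 19.57
Leg 3 (026°, 34 km): east 34 sin 26° = 14.90, north 34 cos 26° = 30.56
Leg 4 (S58°E, 19 km): east 19 sin 122° = 16.11, north 19 cos 122° = -10.07
Net north component: 35.55 km.

35.6 km north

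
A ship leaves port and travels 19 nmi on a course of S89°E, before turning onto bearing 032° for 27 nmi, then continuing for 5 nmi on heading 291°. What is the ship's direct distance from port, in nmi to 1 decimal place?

37.6 nmi

Leg 1 (S89°E, 19 nmi): east 19 sin 91° = 19.00, north 19 cos 91° = -0.33
Leg 2 (032°, 27 nmi): east 27 sin 32° = 14.31, north 27 cos 32° = 22.90
Leg 3 (291°, 5 nmi): east 5 sin 291° = -4.67, north 5 cos 291° = 1.79
Net: 28.64 east, 24.36 north. Distance = √((28.64)² + (24.36)²) = 37.595 nmi.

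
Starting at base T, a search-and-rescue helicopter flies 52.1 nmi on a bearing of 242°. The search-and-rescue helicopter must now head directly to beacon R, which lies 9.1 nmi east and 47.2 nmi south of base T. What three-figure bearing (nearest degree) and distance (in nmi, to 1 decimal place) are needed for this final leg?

112°, 59.6 nmi

Leg 1 (242°, 52.1 nmi): east 52.1 sin 242° = -46.00, north 52.1 cos 242° = -24.46
Current position: (-46.00, -24.46). Target: (9.1, -47.2). Remaining: Δeast = 55.10, Δnorth = -22.74.
Bearing = atan2(55.10, -22.74) mod 360° = 112.43°; distance = √((55.10)² + (-22.74)²) = 59.610 nmi.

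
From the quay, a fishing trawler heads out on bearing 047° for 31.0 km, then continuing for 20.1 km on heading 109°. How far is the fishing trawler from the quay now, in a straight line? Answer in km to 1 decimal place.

Leg 1 (047°, 31.0 km): east 31.0 sin 47° = 22.67, north 31.0 cos 47° = 21.14
Leg 2 (109°, 20.1 km): east 20.1 sin 109° = 19.00, north 20.1 cos 109° = -6.54
Net: 41.68 east, 14.60 north. Distance = √((41.68)² + (14.60)²) = 44.160 km.

44.2 km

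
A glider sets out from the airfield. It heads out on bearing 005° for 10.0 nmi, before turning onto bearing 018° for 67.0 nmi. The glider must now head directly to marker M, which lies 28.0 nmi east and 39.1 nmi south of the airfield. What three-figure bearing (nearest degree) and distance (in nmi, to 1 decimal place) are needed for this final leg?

Leg 1 (005°, 10.0 nmi): east 10.0 sin 5° = 0.87, north 10.0 cos 5° = 9.96
Leg 2 (018°, 67.0 nmi): east 67.0 sin 18° = 20.70, north 67.0 cos 18° = 63.72
Current position: (21.58, 73.68). Target: (28.0, -39.1). Remaining: Δeast = 6.42, Δnorth = -112.78.
Bearing = atan2(6.42, -112.78) mod 360° = 176.74°; distance = √((6.42)² + (-112.78)²) = 112.966 nmi.

177°, 113.0 nmi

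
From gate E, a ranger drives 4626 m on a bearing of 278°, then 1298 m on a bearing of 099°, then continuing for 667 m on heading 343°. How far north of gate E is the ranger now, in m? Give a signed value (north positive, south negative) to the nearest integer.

Leg 1 (278°, 4626 m): east 4626 sin 278° = -4580.98, north 4626 cos 278° = 643.81
Leg 2 (099°, 1298 m): east 1298 sin 99° = 1282.02, north 1298 cos 99° = -203.05
Leg 3 (343°, 667 m): east 667 sin 343° = -195.01, north 667 cos 343° = 637.86
Net north component: 1078.62 m.

1079 m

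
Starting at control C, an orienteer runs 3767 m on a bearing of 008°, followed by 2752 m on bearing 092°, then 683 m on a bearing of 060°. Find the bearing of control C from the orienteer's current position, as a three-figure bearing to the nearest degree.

Leg 1 (008°, 3767 m): east 3767 sin 8° = 524.27, north 3767 cos 8° = 3730.34
Leg 2 (092°, 2752 m): east 2752 sin 92° = 2750.32, north 2752 cos 92° = -96.04
Leg 3 (060°, 683 m): east 683 sin 60° = 591.50, north 683 cos 60° = 341.50
Net displacement: 3866.08 east, 3975.80 north. Direction back to start is (-3866.08, -3975.80): bearing = atan2(-3866.08, -3975.80) mod 360° = 224.20° ≈ 224°.

224°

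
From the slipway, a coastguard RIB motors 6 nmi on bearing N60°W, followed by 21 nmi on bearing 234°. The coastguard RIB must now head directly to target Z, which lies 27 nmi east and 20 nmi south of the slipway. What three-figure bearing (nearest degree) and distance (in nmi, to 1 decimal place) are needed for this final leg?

102°, 50.3 nmi

Leg 1 (N60°W, 6 nmi): east 6 sin 300° = -5.20, north 6 cos 300° = 3.00
Leg 2 (234°, 21 nmi): east 21 sin 234° = -16.99, north 21 cos 234° = -12.34
Current position: (-22.19, -9.34). Target: (27, -20). Remaining: Δeast = 49.19, Δnorth = -10.66.
Bearing = atan2(49.19, -10.66) mod 360° = 102.22°; distance = √((49.19)² + (-10.66)²) = 50.327 nmi.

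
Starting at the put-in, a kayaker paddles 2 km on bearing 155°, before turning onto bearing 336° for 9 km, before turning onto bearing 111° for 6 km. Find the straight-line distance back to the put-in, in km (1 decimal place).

5.1 km

Leg 1 (155°, 2 km): east 2 sin 155° = 0.85, north 2 cos 155° = -1.81
Leg 2 (336°, 9 km): east 9 sin 336° = -3.66, north 9 cos 336° = 8.22
Leg 3 (111°, 6 km): east 6 sin 111° = 5.60, north 6 cos 111° = -2.15
Net: 2.79 east, 4.26 north. Distance = √((2.79)² + (4.26)²) = 5.089 km.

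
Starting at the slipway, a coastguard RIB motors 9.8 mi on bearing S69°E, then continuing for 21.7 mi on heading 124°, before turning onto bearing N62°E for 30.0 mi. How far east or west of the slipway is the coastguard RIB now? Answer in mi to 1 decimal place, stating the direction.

Leg 1 (S69°E, 9.8 mi): east 9.8 sin 111° = 9.15, north 9.8 cos 111° = -3.51
Leg 2 (124°, 21.7 mi): east 21.7 sin 124° = 17.99, north 21.7 cos 124° = -12.13
Leg 3 (N62°E, 30.0 mi): east 30.0 sin 62° = 26.49, north 30.0 cos 62° = 14.08
Net east component: 53.63 mi.

53.6 mi east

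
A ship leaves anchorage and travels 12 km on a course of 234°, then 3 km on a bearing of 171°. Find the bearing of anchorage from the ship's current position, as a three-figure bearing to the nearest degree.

Leg 1 (234°, 12 km): east 12 sin 234° = -9.71, north 12 cos 234° = -7.05
Leg 2 (171°, 3 km): east 3 sin 171° = 0.47, north 3 cos 171° = -2.96
Net displacement: -9.24 east, -10.02 north. Direction back to start is (9.24, 10.02): bearing = atan2(9.24, 10.02) mod 360° = 42.69° ≈ 043°.

043°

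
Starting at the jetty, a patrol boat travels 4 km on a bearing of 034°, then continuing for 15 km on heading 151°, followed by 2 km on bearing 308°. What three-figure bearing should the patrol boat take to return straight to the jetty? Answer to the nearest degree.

Leg 1 (034°, 4 km): east 4 sin 34° = 2.24, north 4 cos 34° = 3.32
Leg 2 (151°, 15 km): east 15 sin 151° = 7.27, north 15 cos 151° = -13.12
Leg 3 (308°, 2 km): east 2 sin 308° = -1.58, north 2 cos 308° = 1.23
Net displacement: 7.93 east, -8.57 north. Direction back to start is (-7.93, 8.57): bearing = atan2(-7.93, 8.57) mod 360° = 317.22° ≈ 317°.

317°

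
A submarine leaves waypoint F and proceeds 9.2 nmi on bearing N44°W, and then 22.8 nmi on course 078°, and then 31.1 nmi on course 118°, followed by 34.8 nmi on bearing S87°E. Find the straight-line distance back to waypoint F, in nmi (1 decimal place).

Leg 1 (N44°W, 9.2 nmi): east 9.2 sin 316° = -6.39, north 9.2 cos 316° = 6.62
Leg 2 (078°, 22.8 nmi): east 22.8 sin 78° = 22.30, north 22.8 cos 78° = 4.74
Leg 3 (118°, 31.1 nmi): east 31.1 sin 118° = 27.46, north 31.1 cos 118° = -14.60
Leg 4 (S87°E, 34.8 nmi): east 34.8 sin 93° = 34.75, north 34.8 cos 93° = -1.82
Net: 78.12 east, -5.06 north. Distance = √((78.12)² + (-5.06)²) = 78.287 nmi.

78.3 nmi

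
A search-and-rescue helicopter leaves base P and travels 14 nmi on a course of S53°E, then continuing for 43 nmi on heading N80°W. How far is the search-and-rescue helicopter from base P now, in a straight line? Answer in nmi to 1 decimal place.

31.2 nmi

Leg 1 (S53°E, 14 nmi): east 14 sin 127° = 11.18, north 14 cos 127° = -8.43
Leg 2 (N80°W, 43 nmi): east 43 sin 280° = -42.35, north 43 cos 280° = 7.47
Net: -31.17 east, -0.96 north. Distance = √((-31.17)² + (-0.96)²) = 31.181 nmi.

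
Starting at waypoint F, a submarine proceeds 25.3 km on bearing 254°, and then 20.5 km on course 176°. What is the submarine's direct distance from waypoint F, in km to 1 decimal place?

35.7 km

Leg 1 (254°, 25.3 km): east 25.3 sin 254° = -24.32, north 25.3 cos 254° = -6.97
Leg 2 (176°, 20.5 km): east 20.5 sin 176° = 1.43, north 20.5 cos 176° = -20.45
Net: -22.89 east, -27.42 north. Distance = √((-22.89)² + (-27.42)²) = 35.721 km.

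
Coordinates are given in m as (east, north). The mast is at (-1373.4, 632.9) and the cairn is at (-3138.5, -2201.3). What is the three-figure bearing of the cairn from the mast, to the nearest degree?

212°

Δeast = -3138.5 − -1373.4 = -1765.10; Δnorth = -2201.3 − 632.9 = -2834.20.
Bearing = atan2(Δeast, Δnorth) mod 360° = 211.91° ≈ 212°.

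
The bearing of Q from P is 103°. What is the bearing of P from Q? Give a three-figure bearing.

283°

Back-bearing = 103° + 180° = 283°.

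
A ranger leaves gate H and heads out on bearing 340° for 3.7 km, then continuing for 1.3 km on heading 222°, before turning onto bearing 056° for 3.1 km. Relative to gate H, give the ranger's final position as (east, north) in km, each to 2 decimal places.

(0.43, 4.24)

Leg 1 (340°, 3.7 km): east 3.7 sin 340° = -1.27, north 3.7 cos 340° = 3.48
Leg 2 (222°, 1.3 km): east 1.3 sin 222° = -0.87, north 1.3 cos 222° = -0.97
Leg 3 (056°, 3.1 km): east 3.1 sin 56° = 2.57, north 3.1 cos 56° = 1.73
Summing: 0.43 km east, 4.24 km north → (0.43, 4.24).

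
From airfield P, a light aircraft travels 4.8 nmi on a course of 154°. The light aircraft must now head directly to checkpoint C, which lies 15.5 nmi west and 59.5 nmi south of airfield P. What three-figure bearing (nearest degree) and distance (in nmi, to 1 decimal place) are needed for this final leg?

Leg 1 (154°, 4.8 nmi): east 4.8 sin 154° = 2.10, north 4.8 cos 154° = -4.31
Current position: (2.10, -4.31). Target: (-15.5, -59.5). Remaining: Δeast = -17.60, Δnorth = -55.19.
Bearing = atan2(-17.60, -55.19) mod 360° = 197.69°; distance = √((-17.60)² + (-55.19)²) = 57.926 nmi.

198°, 57.9 nmi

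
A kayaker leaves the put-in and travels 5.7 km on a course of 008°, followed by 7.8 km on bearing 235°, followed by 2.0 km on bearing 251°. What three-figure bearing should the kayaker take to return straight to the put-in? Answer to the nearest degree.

Leg 1 (008°, 5.7 km): east 5.7 sin 8° = 0.79, north 5.7 cos 8° = 5.64
Leg 2 (235°, 7.8 km): east 7.8 sin 235° = -6.39, north 7.8 cos 235° = -4.47
Leg 3 (251°, 2.0 km): east 2.0 sin 251° = -1.89, north 2.0 cos 251° = -0.65
Net displacement: -7.49 east, 0.52 north. Direction back to start is (7.49, -0.52): bearing = atan2(7.49, -0.52) mod 360° = 93.97° ≈ 094°.

094°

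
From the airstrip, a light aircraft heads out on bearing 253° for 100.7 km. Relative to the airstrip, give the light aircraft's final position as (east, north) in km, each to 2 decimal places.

(-96.30, -29.44)

Leg 1 (253°, 100.7 km): east 100.7 sin 253° = -96.30, north 100.7 cos 253° = -29.44
Summing: -96.30 km east, -29.44 km north → (-96.30, -29.44).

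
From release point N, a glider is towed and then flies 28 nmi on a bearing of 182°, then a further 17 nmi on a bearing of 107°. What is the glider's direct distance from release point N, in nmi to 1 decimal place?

Leg 1 (182°, 28 nmi): east 28 sin 182° = -0.98, north 28 cos 182° = -27.98
Leg 2 (107°, 17 nmi): east 17 sin 107° = 16.26, north 17 cos 107° = -4.97
Net: 15.28 east, -32.95 north. Distance = √((15.28)² + (-32.95)²) = 36.323 nmi.

36.3 nmi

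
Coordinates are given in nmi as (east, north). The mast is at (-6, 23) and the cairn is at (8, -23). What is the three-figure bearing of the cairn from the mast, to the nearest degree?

163°

Δeast = 8 − -6 = 14.00; Δnorth = -23 − 23 = -46.00.
Bearing = atan2(Δeast, Δnorth) mod 360° = 163.07° ≈ 163°.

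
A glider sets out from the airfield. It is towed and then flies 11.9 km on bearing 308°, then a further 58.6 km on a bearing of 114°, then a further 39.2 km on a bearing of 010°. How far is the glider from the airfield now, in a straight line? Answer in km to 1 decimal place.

55.5 km

Leg 1 (308°, 11.9 km): east 11.9 sin 308° = -9.38, north 11.9 cos 308° = 7.33
Leg 2 (114°, 58.6 km): east 58.6 sin 114° = 53.53, north 58.6 cos 114° = -23.83
Leg 3 (010°, 39.2 km): east 39.2 sin 10° = 6.81, north 39.2 cos 10° = 38.60
Net: 50.96 east, 22.10 north. Distance = √((50.96)² + (22.10)²) = 55.547 km.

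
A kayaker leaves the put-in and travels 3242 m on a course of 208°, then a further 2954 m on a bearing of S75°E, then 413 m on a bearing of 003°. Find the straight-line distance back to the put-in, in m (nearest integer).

Leg 1 (208°, 3242 m): east 3242 sin 208° = -1522.03, north 3242 cos 208° = -2862.52
Leg 2 (S75°E, 2954 m): east 2954 sin 105° = 2853.34, north 2954 cos 105° = -764.55
Leg 3 (003°, 413 m): east 413 sin 3° = 21.61, north 413 cos 3° = 412.43
Net: 1352.93 east, -3214.63 north. Distance = √((1352.93)² + (-3214.63)²) = 3487.735 m.

3488 m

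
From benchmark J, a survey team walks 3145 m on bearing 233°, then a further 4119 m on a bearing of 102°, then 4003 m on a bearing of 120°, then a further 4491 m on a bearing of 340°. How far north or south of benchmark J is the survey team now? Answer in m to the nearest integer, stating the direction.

Leg 1 (233°, 3145 m): east 3145 sin 233° = -2511.71, north 3145 cos 233° = -1892.71
Leg 2 (102°, 4119 m): east 4119 sin 102° = 4028.99, north 4119 cos 102° = -856.39
Leg 3 (120°, 4003 m): east 4003 sin 120° = 3466.70, north 4003 cos 120° = -2001.50
Leg 4 (340°, 4491 m): east 4491 sin 340° = -1536.01, north 4491 cos 340° = 4220.16
Net north component: -530.44 m.

530 m south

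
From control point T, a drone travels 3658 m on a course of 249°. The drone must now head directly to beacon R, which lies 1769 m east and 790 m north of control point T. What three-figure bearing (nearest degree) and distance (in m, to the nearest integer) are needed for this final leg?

068°, 5594 m

Leg 1 (249°, 3658 m): east 3658 sin 249° = -3415.04, north 3658 cos 249° = -1310.91
Current position: (-3415.04, -1310.91). Target: (1769, 790). Remaining: Δeast = 5184.04, Δnorth = 2100.91.
Bearing = atan2(5184.04, 2100.91) mod 360° = 67.94°; distance = √((5184.04)² + (2100.91)²) = 5593.573 m.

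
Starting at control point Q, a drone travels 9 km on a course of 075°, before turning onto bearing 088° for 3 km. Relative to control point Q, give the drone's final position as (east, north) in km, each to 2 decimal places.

Leg 1 (075°, 9 km): east 9 sin 75° = 8.69, north 9 cos 75° = 2.33
Leg 2 (088°, 3 km): east 3 sin 88° = 3.00, north 3 cos 88° = 0.10
Summing: 11.69 km east, 2.43 km north → (11.69, 2.43).

(11.69, 2.43)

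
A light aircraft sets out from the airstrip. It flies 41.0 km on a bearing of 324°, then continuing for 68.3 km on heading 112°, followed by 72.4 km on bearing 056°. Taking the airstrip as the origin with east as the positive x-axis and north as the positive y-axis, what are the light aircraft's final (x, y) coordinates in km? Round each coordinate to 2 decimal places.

(99.25, 48.07)

Leg 1 (324°, 41.0 km): east 41.0 sin 324° = -24.10, north 41.0 cos 324° = 33.17
Leg 2 (112°, 68.3 km): east 68.3 sin 112° = 63.33, north 68.3 cos 112° = -25.59
Leg 3 (056°, 72.4 km): east 72.4 sin 56° = 60.02, north 72.4 cos 56° = 40.49
Summing: 99.25 km east, 48.07 km north → (99.25, 48.07).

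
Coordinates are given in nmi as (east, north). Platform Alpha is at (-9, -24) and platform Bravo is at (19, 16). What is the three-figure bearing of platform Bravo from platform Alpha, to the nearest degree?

035°

Δeast = 19 − -9 = 28.00; Δnorth = 16 − -24 = 40.00.
Bearing = atan2(Δeast, Δnorth) mod 360° = 34.99° ≈ 035°.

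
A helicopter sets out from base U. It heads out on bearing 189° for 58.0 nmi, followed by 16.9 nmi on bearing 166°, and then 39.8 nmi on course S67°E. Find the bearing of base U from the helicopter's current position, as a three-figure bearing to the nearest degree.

Leg 1 (189°, 58.0 nmi): east 58.0 sin 189° = -9.07, north 58.0 cos 189° = -57.29
Leg 2 (166°, 16.9 nmi): east 16.9 sin 166° = 4.09, north 16.9 cos 166° = -16.40
Leg 3 (S67°E, 39.8 nmi): east 39.8 sin 113° = 36.64, north 39.8 cos 113° = -15.55
Net displacement: 31.65 east, -89.24 north. Direction back to start is (-31.65, 89.24): bearing = atan2(-31.65, 89.24) mod 360° = 340.47° ≈ 340°.

340°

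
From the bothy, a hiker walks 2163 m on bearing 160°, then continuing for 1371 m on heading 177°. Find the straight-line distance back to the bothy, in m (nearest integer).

3497 m

Leg 1 (160°, 2163 m): east 2163 sin 160° = 739.79, north 2163 cos 160° = -2032.56
Leg 2 (177°, 1371 m): east 1371 sin 177° = 71.75, north 1371 cos 177° = -1369.12
Net: 811.54 east, -3401.68 north. Distance = √((811.54)² + (-3401.68)²) = 3497.142 m.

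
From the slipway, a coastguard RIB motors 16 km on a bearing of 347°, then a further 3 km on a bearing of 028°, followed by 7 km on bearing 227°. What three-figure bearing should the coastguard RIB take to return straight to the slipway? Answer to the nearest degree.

Leg 1 (347°, 16 km): east 16 sin 347° = -3.60, north 16 cos 347° = 15.59
Leg 2 (028°, 3 km): east 3 sin 28° = 1.41, north 3 cos 28° = 2.65
Leg 3 (227°, 7 km): east 7 sin 227° = -5.12, north 7 cos 227° = -4.77
Net displacement: -7.31 east, 13.46 north. Direction back to start is (7.31, -13.46): bearing = atan2(7.31, -13.46) mod 360° = 151.50° ≈ 152°.

152°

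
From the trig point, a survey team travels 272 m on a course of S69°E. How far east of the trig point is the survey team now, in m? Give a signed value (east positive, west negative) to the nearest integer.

Leg 1 (S69°E, 272 m): east 272 sin 111° = 253.93, north 272 cos 111° = -97.48
Net east component: 253.93 m.

254 m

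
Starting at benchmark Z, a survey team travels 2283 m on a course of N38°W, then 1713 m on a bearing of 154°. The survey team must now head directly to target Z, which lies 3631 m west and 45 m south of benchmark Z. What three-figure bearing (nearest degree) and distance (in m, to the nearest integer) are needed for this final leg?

264°, 2992 m

Leg 1 (N38°W, 2283 m): east 2283 sin 322° = -1405.56, north 2283 cos 322° = 1799.03
Leg 2 (154°, 1713 m): east 1713 sin 154° = 750.93, north 1713 cos 154° = -1539.63
Current position: (-654.63, 259.39). Target: (-3631, -45). Remaining: Δeast = -2976.37, Δnorth = -304.39.
Bearing = atan2(-2976.37, -304.39) mod 360° = 264.16°; distance = √((-2976.37)² + (-304.39)²) = 2991.899 m.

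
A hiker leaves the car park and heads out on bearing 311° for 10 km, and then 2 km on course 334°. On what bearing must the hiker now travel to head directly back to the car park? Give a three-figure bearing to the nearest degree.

Leg 1 (311°, 10 km): east 10 sin 311° = -7.55, north 10 cos 311° = 6.56
Leg 2 (334°, 2 km): east 2 sin 334° = -0.88, north 2 cos 334° = 1.80
Net displacement: -8.42 east, 8.36 north. Direction back to start is (8.42, -8.36): bearing = atan2(8.42, -8.36) mod 360° = 134.78° ≈ 135°.

135°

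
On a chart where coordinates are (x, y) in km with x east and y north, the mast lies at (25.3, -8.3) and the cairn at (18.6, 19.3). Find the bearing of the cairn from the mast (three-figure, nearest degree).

346°

Δeast = 18.6 − 25.3 = -6.70; Δnorth = 19.3 − -8.3 = 27.60.
Bearing = atan2(Δeast, Δnorth) mod 360° = 346.36° ≈ 346°.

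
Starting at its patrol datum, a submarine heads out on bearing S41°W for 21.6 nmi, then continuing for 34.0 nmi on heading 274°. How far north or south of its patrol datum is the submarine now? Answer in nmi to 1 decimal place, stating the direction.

Leg 1 (S41°W, 21.6 nmi): east 21.6 sin 221° = -14.17, north 21.6 cos 221° = -16.30
Leg 2 (274°, 34.0 nmi): east 34.0 sin 274° = -33.92, north 34.0 cos 274° = 2.37
Net north component: -13.93 nmi.

13.9 nmi south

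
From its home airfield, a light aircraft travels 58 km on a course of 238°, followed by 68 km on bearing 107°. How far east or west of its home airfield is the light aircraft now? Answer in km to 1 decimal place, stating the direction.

Leg 1 (238°, 58 km): east 58 sin 238° = -49.19, north 58 cos 238° = -30.74
Leg 2 (107°, 68 km): east 68 sin 107° = 65.03, north 68 cos 107° = -19.88
Net east component: 15.84 km.

15.8 km east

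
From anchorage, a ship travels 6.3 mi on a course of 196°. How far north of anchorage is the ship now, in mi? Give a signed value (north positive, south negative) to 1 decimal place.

-6.1 mi

Leg 1 (196°, 6.3 mi): east 6.3 sin 196° = -1.74, north 6.3 cos 196° = -6.06
Net north component: -6.06 mi.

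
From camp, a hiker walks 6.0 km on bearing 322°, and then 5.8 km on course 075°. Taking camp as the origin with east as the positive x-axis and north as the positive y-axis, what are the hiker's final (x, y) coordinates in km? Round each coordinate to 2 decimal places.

Leg 1 (322°, 6.0 km): east 6.0 sin 322° = -3.69, north 6.0 cos 322° = 4.73
Leg 2 (075°, 5.8 km): east 5.8 sin 75° = 5.60, north 5.8 cos 75° = 1.50
Summing: 1.91 km east, 6.23 km north → (1.91, 6.23).

(1.91, 6.23)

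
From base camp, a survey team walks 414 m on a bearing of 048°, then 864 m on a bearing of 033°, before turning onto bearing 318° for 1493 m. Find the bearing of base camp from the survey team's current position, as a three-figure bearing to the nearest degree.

Leg 1 (048°, 414 m): east 414 sin 48° = 307.66, north 414 cos 48° = 277.02
Leg 2 (033°, 864 m): east 864 sin 33° = 470.57, north 864 cos 33° = 724.61
Leg 3 (318°, 1493 m): east 1493 sin 318° = -999.01, north 1493 cos 318° = 1109.52
Net displacement: -220.78 east, 2111.15 north. Direction back to start is (220.78, -2111.15): bearing = atan2(220.78, -2111.15) mod 360° = 174.03° ≈ 174°.

174°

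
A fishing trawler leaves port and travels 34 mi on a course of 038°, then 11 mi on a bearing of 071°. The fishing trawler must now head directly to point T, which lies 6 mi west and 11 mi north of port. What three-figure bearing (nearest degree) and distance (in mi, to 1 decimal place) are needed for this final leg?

243°, 42.1 mi

Leg 1 (038°, 34 mi): east 34 sin 38° = 20.93, north 34 cos 38° = 26.79
Leg 2 (071°, 11 mi): east 11 sin 71° = 10.40, north 11 cos 71° = 3.58
Current position: (31.33, 30.37). Target: (-6, 11). Remaining: Δeast = -37.33, Δnorth = -19.37.
Bearing = atan2(-37.33, -19.37) mod 360° = 242.57°; distance = √((-37.33)² + (-19.37)²) = 42.061 mi.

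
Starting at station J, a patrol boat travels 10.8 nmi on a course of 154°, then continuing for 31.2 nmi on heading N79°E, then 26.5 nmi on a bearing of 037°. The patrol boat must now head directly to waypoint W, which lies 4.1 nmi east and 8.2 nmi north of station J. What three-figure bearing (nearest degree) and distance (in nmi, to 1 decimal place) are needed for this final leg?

259°, 48.1 nmi

Leg 1 (154°, 10.8 nmi): east 10.8 sin 154° = 4.73, north 10.8 cos 154° = -9.71
Leg 2 (N79°E, 31.2 nmi): east 31.2 sin 79° = 30.63, north 31.2 cos 79° = 5.95
Leg 3 (037°, 26.5 nmi): east 26.5 sin 37° = 15.95, north 26.5 cos 37° = 21.16
Current position: (51.31, 17.41). Target: (4.1, 8.2). Remaining: Δeast = -47.21, Δnorth = -9.21.
Bearing = atan2(-47.21, -9.21) mod 360° = 258.96°; distance = √((-47.21)² + (-9.21)²) = 48.099 nmi.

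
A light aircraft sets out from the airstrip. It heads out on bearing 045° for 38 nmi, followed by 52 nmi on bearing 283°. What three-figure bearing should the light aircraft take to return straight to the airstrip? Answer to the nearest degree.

148°

Leg 1 (045°, 38 nmi): east 38 sin 45° = 26.87, north 38 cos 45° = 26.87
Leg 2 (283°, 52 nmi): east 52 sin 283° = -50.67, north 52 cos 283° = 11.70
Net displacement: -23.80 east, 38.57 north. Direction back to start is (23.80, -38.57): bearing = atan2(23.80, -38.57) mod 360° = 148.32° ≈ 148°.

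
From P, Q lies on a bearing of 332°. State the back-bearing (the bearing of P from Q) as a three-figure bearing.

152°

Back-bearing = 332° − 180° = 152°.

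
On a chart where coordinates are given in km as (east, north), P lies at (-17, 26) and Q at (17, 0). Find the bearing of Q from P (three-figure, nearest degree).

127°

Δeast = 17 − -17 = 34.00; Δnorth = 0 − 26 = -26.00.
Bearing = atan2(Δeast, Δnorth) mod 360° = 127.41° ≈ 127°.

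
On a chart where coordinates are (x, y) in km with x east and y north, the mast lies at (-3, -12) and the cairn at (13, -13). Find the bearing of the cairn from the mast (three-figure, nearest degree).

094°

Δeast = 13 − -3 = 16.00; Δnorth = -13 − -12 = -1.00.
Bearing = atan2(Δeast, Δnorth) mod 360° = 93.58° ≈ 094°.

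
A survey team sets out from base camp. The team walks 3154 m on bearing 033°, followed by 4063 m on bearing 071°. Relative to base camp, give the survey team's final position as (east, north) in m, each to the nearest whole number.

Leg 1 (033°, 3154 m): east 3154 sin 33° = 1717.79, north 3154 cos 33° = 2645.17
Leg 2 (071°, 4063 m): east 4063 sin 71° = 3841.64, north 4063 cos 71° = 1322.78
Summing: 5559.43 m east, 3967.95 m north → (5559, 3968).

(5559, 3968)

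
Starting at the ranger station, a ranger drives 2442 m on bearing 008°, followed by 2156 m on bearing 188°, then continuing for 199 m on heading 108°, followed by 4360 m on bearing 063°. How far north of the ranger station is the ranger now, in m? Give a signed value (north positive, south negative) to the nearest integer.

Leg 1 (008°, 2442 m): east 2442 sin 8° = 339.86, north 2442 cos 8° = 2418.23
Leg 2 (188°, 2156 m): east 2156 sin 188° = -300.06, north 2156 cos 188° = -2135.02
Leg 3 (108°, 199 m): east 199 sin 108° = 189.26, north 199 cos 108° = -61.49
Leg 4 (063°, 4360 m): east 4360 sin 63° = 3884.79, north 4360 cos 63° = 1979.40
Net north component: 2201.12 m.

2201 m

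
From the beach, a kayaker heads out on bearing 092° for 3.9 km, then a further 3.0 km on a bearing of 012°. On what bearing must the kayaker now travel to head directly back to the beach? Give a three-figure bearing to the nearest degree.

Leg 1 (092°, 3.9 km): east 3.9 sin 92° = 3.90, north 3.9 cos 92° = -0.14
Leg 2 (012°, 3.0 km): east 3.0 sin 12° = 0.62, north 3.0 cos 12° = 2.93
Net displacement: 4.52 east, 2.80 north. Direction back to start is (-4.52, -2.80): bearing = atan2(-4.52, -2.80) mod 360° = 238.25° ≈ 238°.

238°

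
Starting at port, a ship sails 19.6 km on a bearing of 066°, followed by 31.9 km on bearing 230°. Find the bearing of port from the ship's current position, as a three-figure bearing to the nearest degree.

Leg 1 (066°, 19.6 km): east 19.6 sin 66° = 17.91, north 19.6 cos 66° = 7.97
Leg 2 (230°, 31.9 km): east 31.9 sin 230° = -24.44, north 31.9 cos 230° = -20.50
Net displacement: -6.53 east, -12.53 north. Direction back to start is (6.53, 12.53): bearing = atan2(6.53, 12.53) mod 360° = 27.53° ≈ 028°.

028°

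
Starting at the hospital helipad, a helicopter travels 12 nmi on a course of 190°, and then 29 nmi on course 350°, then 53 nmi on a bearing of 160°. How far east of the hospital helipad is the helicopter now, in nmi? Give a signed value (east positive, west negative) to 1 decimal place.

Leg 1 (190°, 12 nmi): east 12 sin 190° = -2.08, north 12 cos 190° = -11.82
Leg 2 (350°, 29 nmi): east 29 sin 350° = -5.04, north 29 cos 350° = 28.56
Leg 3 (160°, 53 nmi): east 53 sin 160° = 18.13, north 53 cos 160° = -49.80
Net east component: 11.01 nmi.

11.0 nmi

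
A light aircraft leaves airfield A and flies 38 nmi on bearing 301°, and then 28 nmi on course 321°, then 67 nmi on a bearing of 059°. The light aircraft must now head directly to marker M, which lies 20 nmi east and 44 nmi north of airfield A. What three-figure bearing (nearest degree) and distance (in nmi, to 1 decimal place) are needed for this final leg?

158°, 34.3 nmi

Leg 1 (301°, 38 nmi): east 38 sin 301° = -32.57, north 38 cos 301° = 19.57
Leg 2 (321°, 28 nmi): east 28 sin 321° = -17.62, north 28 cos 321° = 21.76
Leg 3 (059°, 67 nmi): east 67 sin 59° = 57.43, north 67 cos 59° = 34.51
Current position: (7.24, 75.84). Target: (20, 44). Remaining: Δeast = 12.76, Δnorth = -31.84.
Bearing = atan2(12.76, -31.84) mod 360° = 158.16°; distance = √((12.76)² + (-31.84)²) = 34.302 nmi.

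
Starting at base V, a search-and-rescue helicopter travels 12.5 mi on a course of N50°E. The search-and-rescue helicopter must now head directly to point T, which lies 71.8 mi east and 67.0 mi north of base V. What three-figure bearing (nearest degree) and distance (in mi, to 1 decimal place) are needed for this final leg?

Leg 1 (N50°E, 12.5 mi): east 12.5 sin 50° = 9.58, north 12.5 cos 50° = 8.03
Current position: (9.58, 8.03). Target: (71.8, 67.0). Remaining: Δeast = 62.22, Δnorth = 58.97.
Bearing = atan2(62.22, 58.97) mod 360° = 46.54°; distance = √((62.22)² + (58.97)²) = 85.725 mi.

047°, 85.7 mi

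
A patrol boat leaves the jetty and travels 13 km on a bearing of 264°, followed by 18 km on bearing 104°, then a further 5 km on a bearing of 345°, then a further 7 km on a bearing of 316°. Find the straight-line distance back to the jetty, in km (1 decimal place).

Leg 1 (264°, 13 km): east 13 sin 264° = -12.93, north 13 cos 264° = -1.36
Leg 2 (104°, 18 km): east 18 sin 104° = 17.47, north 18 cos 104° = -4.35
Leg 3 (345°, 5 km): east 5 sin 345° = -1.29, north 5 cos 345° = 4.83
Leg 4 (316°, 7 km): east 7 sin 316° = -4.86, north 7 cos 316° = 5.04
Net: -1.62 east, 4.15 north. Distance = √((-1.62)² + (4.15)²) = 4.456 km.

4.5 km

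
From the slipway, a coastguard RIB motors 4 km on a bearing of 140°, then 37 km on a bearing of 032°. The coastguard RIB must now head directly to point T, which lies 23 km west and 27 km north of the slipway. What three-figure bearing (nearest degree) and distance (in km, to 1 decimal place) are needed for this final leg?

Leg 1 (140°, 4 km): east 4 sin 140° = 2.57, north 4 cos 140° = -3.06
Leg 2 (032°, 37 km): east 37 sin 32° = 19.61, north 37 cos 32° = 31.38
Current position: (22.18, 28.31). Target: (-23, 27). Remaining: Δeast = -45.18, Δnorth = -1.31.
Bearing = atan2(-45.18, -1.31) mod 360° = 268.33°; distance = √((-45.18)² + (-1.31)²) = 45.197 km.

268°, 45.2 km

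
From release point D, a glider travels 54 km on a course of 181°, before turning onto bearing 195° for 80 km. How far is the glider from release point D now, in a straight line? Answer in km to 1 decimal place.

133.0 km

Leg 1 (181°, 54 km): east 54 sin 181° = -0.94, north 54 cos 181° = -53.99
Leg 2 (195°, 80 km): east 80 sin 195° = -20.71, north 80 cos 195° = -77.27
Net: -21.65 east, -131.27 north. Distance = √((-21.65)² + (-131.27)²) = 133.039 km.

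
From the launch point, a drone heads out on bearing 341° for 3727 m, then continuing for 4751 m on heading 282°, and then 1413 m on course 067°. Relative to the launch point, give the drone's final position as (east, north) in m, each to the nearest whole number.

(-4560, 5064)

Leg 1 (341°, 3727 m): east 3727 sin 341° = -1213.39, north 3727 cos 341° = 3523.95
Leg 2 (282°, 4751 m): east 4751 sin 282° = -4647.18, north 4751 cos 282° = 987.79
Leg 3 (067°, 1413 m): east 1413 sin 67° = 1300.67, north 1413 cos 67° = 552.10
Summing: -4559.90 m east, 5063.84 m north → (-4560, 5064).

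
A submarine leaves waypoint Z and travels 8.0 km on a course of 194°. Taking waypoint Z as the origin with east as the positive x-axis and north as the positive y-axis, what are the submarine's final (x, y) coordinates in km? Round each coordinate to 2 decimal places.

Leg 1 (194°, 8.0 km): east 8.0 sin 194° = -1.94, north 8.0 cos 194° = -7.76
Summing: -1.94 km east, -7.76 km north → (-1.94, -7.76).

(-1.94, -7.76)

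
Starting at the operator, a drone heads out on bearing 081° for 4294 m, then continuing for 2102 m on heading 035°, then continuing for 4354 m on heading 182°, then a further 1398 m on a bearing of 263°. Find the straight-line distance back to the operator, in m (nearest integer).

4449 m

Leg 1 (081°, 4294 m): east 4294 sin 81° = 4241.13, north 4294 cos 81° = 671.73
Leg 2 (035°, 2102 m): east 2102 sin 35° = 1205.66, north 2102 cos 35° = 1721.86
Leg 3 (182°, 4354 m): east 4354 sin 182° = -151.95, north 4354 cos 182° = -4351.35
Leg 4 (263°, 1398 m): east 1398 sin 263° = -1387.58, north 1398 cos 263° = -170.37
Net: 3907.26 east, -2128.13 north. Distance = √((3907.26)² + (-2128.13)²) = 4449.228 m.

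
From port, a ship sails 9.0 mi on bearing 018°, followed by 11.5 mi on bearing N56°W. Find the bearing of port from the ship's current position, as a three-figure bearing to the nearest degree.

156°

Leg 1 (018°, 9.0 mi): east 9.0 sin 18° = 2.78, north 9.0 cos 18° = 8.56
Leg 2 (N56°W, 11.5 mi): east 11.5 sin 304° = -9.53, north 11.5 cos 304° = 6.43
Net displacement: -6.75 east, 14.99 north. Direction back to start is (6.75, -14.99): bearing = atan2(6.75, -14.99) mod 360° = 155.75° ≈ 156°.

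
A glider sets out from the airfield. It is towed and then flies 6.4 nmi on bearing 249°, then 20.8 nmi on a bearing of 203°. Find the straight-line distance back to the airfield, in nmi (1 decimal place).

25.7 nmi

Leg 1 (249°, 6.4 nmi): east 6.4 sin 249° = -5.97, north 6.4 cos 249° = -2.29
Leg 2 (203°, 20.8 nmi): east 20.8 sin 203° = -8.13, north 20.8 cos 203° = -19.15
Net: -14.10 east, -21.44 north. Distance = √((-14.10)² + (-21.44)²) = 25.662 nmi.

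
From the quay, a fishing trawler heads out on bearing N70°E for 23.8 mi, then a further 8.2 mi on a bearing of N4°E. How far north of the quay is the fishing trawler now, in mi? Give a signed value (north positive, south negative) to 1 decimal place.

16.3 mi

Leg 1 (N70°E, 23.8 mi): east 23.8 sin 70° = 22.36, north 23.8 cos 70° = 8.14
Leg 2 (N4°E, 8.2 mi): east 8.2 sin 4° = 0.57, north 8.2 cos 4° = 8.18
Net north component: 16.32 mi.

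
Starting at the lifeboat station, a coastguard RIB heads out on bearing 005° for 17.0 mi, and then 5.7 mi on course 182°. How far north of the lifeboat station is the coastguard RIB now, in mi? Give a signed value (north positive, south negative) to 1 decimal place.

Leg 1 (005°, 17.0 mi): east 17.0 sin 5° = 1.48, north 17.0 cos 5° = 16.94
Leg 2 (182°, 5.7 mi): east 5.7 sin 182° = -0.20, north 5.7 cos 182° = -5.70
Net north component: 11.24 mi.

11.2 mi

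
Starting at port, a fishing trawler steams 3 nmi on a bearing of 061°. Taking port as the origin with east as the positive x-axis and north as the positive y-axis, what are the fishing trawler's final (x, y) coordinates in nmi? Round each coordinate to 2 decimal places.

Leg 1 (061°, 3 nmi): east 3 sin 61° = 2.62, north 3 cos 61° = 1.45
Summing: 2.62 nmi east, 1.45 nmi north → (2.62, 1.45).

(2.62, 1.45)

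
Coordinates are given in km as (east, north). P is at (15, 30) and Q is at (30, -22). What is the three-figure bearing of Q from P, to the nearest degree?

Δeast = 30 − 15 = 15.00; Δnorth = -22 − 30 = -52.00.
Bearing = atan2(Δeast, Δnorth) mod 360° = 163.91° ≈ 164°.

164°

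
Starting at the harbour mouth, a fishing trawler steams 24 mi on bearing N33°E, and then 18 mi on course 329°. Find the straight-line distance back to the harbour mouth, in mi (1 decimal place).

Leg 1 (N33°E, 24 mi): east 24 sin 33° = 13.07, north 24 cos 33° = 20.13
Leg 2 (329°, 18 mi): east 18 sin 329° = -9.27, north 18 cos 329° = 15.43
Net: 3.80 east, 35.56 north. Distance = √((3.80)² + (35.56)²) = 35.760 mi.

35.8 mi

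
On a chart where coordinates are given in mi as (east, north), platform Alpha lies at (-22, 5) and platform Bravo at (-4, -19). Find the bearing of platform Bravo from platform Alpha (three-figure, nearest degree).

Δeast = -4 − -22 = 18.00; Δnorth = -19 − 5 = -24.00.
Bearing = atan2(Δeast, Δnorth) mod 360° = 143.13° ≈ 143°.

143°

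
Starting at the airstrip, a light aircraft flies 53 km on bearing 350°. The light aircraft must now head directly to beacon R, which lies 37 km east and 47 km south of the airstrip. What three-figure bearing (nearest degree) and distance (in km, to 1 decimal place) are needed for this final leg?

Leg 1 (350°, 53 km): east 53 sin 350° = -9.20, north 53 cos 350° = 52.19
Current position: (-9.20, 52.19). Target: (37, -47). Remaining: Δeast = 46.20, Δnorth = -99.19.
Bearing = atan2(46.20, -99.19) mod 360° = 155.02°; distance = √((46.20)² + (-99.19)²) = 109.427 km.

155°, 109.4 km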